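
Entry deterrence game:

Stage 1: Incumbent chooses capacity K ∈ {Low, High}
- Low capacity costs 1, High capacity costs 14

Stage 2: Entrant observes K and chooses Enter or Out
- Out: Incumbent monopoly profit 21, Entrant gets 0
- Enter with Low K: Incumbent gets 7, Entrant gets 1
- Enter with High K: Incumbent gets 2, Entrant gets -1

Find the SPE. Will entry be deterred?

SPE: (High, Enter|Low, Out|High); Entry deterred. Incumbent net profit = 7

Work:
After Low K: Entrant enters (1 > 0)
After High K: Entrant stays out (-1 < 0)
Incumbent: Low → 7−1=6, High → 21−14=7
Incumbent chooses High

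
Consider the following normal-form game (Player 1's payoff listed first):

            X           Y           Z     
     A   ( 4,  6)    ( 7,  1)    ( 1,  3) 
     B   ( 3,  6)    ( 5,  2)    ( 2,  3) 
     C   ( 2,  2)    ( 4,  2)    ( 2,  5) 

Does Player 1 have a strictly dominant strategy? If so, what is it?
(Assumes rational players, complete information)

No strictly dominant strategy exists for Player 1

Work:
A strategy strictly dominates another if it gives a strictly higher payoff against every opponent action. Compare each pair of P1's strategies column-by-column:
  A vs B: [4 vs 3, 7 vs 5, 1 vs 2] → A does not strictly dominate B (column Z: 1 ≤ 2)
  A vs C: [4 vs 2, 7 vs 4, 1 vs 2] → A does not strictly dominate C (column Z: 1 ≤ 2)
  B vs A: [3 vs 4, 5 vs 7, 2 vs 1] → B does not strictly dominate A (column X: 3 ≤ 4)
  B vs C: [3 vs 2, 5 vs 4, 2 vs 2] → B does not strictly dominate C (column Z: 2 ≤ 2)
  C vs A: [2 vs 4, 4 vs 7, 2 vs 1] → C does not strictly dominate A (column X: 2 ≤ 4)
  C vs B: [2 vs 3, 4 vs 5, 2 vs 2] → C does not strictly dominate B (column X: 2 ≤ 3)
No single strategy strictly dominates all others → no strictly dominant strategy.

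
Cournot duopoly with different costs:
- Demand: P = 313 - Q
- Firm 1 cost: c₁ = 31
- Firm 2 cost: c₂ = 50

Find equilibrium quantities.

q₁* = 100.33, q₂* = 81.33

Work:
Reaction: q₁ = (313 - 31 - q₂)/2
Reaction: q₂ = (313 - 50 - q₁)/2
Solve simultaneously:
q₁* = (313 - 2×31 + 50)/3 = 100.33
q₂* = (313 - 2×50 + 31)/3 = 81.33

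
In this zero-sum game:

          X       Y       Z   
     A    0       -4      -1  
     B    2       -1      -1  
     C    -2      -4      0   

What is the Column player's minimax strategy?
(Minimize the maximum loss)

Column should play Y, value = -1

Work:
Column player minimizes Row's maximum payoff:
Column X: max payoff to Row = 2
Column Y: max payoff to Row = -1
Column Z: max payoff to Row = 0
Minimum is -1, achieved by column Y.
Minimax strategy: Y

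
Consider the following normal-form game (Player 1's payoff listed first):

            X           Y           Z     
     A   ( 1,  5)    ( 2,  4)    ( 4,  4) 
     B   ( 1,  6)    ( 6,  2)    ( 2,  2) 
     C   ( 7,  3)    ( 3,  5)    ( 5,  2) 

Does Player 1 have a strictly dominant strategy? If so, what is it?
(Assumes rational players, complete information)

No strictly dominant strategy exists for Player 1

Work:
A strategy strictly dominates another if it gives a strictly higher payoff against every opponent action. Compare each pair of P1's strategies column-by-column:
  A vs B: [1 vs 1, 2 vs 6, 4 vs 2] → A does not strictly dominate B (column X: 1 ≤ 1)
  A vs C: [1 vs 7, 2 vs 3, 4 vs 5] → A does not strictly dominate C (column X: 1 ≤ 7)
  B vs A: [1 vs 1, 6 vs 2, 2 vs 4] → B does not strictly dominate A (column X: 1 ≤ 1)
  B vs C: [1 vs 7, 6 vs 3, 2 vs 5] → B does not strictly dominate C (column X: 1 ≤ 7)
  C vs A: [7 vs 1, 3 vs 2, 5 vs 4] → C strictly dominates A
  C vs B: [7 vs 1, 3 vs 6, 5 vs 2] → C does not strictly dominate B (column Y: 3 ≤ 6)
No single strategy strictly dominates all others → no strictly dominant strategy.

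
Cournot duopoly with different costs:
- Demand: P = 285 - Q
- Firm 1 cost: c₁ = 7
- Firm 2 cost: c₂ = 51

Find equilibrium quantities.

q₁* = 107.33, q₂* = 63.33

Work:
Reaction: q₁ = (285 - 7 - q₂)/2
Reaction: q₂ = (285 - 51 - q₁)/2
Solve simultaneously:
q₁* = (285 - 2×7 + 51)/3 = 107.33
q₂* = (285 - 2×51 + 7)/3 = 63.33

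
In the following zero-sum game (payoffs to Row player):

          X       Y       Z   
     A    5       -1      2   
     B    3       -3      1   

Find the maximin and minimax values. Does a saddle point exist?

Maximin = -1, Minimax = -1, Saddle: True

Work:
Row minimums: [-1, -3] → maximin = -1
Column maximums: [5, -1, 2] → minimax = -1
Saddle point exists! Game value = -1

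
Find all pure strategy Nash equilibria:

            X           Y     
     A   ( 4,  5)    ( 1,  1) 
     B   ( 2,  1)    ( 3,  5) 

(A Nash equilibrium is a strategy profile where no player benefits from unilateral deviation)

Nash equilibrium: (A, X), (B, Y)

Work:
Best responses:
  P1 vs X: payoffs [4, 2] → best response A (payoff 4)
  P1 vs Y: payoffs [1, 3] → best response B (payoff 3)
  P2 vs A: payoffs [5, 1] → best response X (payoff 5)
  P2 vs B: payoffs [1, 5] → best response Y (payoff 5)
Mutual best responses: (A,X), (B,Y) → Nash equilibria.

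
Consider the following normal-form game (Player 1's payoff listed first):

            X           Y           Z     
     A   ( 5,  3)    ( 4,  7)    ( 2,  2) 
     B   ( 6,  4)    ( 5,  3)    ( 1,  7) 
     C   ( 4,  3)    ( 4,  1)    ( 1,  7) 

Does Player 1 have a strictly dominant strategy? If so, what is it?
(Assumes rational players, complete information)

No strictly dominant strategy exists for Player 1

Work:
A strategy strictly dominates another if it gives a strictly higher payoff against every opponent action. Compare each pair of P1's strategies column-by-column:
  A vs B: [5 vs 6, 4 vs 5, 2 vs 1] → A does not strictly dominate B (column X: 5 ≤ 6)
  A vs C: [5 vs 4, 4 vs 4, 2 vs 1] → A does not strictly dominate C (column Y: 4 ≤ 4)
  B vs A: [6 vs 5, 5 vs 4, 1 vs 2] → B does not strictly dominate A (column Z: 1 ≤ 2)
  B vs C: [6 vs 4, 5 vs 4, 1 vs 1] → B does not strictly dominate C (column Z: 1 ≤ 1)
  C vs A: [4 vs 5, 4 vs 4, 1 vs 2] → C does not strictly dominate A (column X: 4 ≤ 5)
  C vs B: [4 vs 6, 4 vs 5, 1 vs 1] → C does not strictly dominate B (column X: 4 ≤ 6)
No single strategy strictly dominates all others → no strictly dominant strategy.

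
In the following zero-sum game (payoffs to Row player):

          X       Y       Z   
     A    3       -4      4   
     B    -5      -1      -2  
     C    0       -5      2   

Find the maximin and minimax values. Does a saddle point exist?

Maximin = -4, Minimax = -1, Saddle: False

Work:
Row minimums: [-4, -5, -5] → maximin = -4
Column maximums: [3, -1, 4] → minimax = -1
No saddle point (maximin ≠ minimax). Mixed strategy needed.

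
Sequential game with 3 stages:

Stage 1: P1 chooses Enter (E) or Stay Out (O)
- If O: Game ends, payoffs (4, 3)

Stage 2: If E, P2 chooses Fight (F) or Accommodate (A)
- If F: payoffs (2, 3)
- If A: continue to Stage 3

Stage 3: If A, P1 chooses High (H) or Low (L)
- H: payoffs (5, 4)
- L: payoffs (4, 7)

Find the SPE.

SPE: (E, A, H); Outcome (5, 4)

Work:
Stage 3: P1 chooses H (5 vs 4)
Stage 2: P2: F->3, A->4 (anticipating H). Choose A
Stage 1: P1: O->4, E->5 (anticipating A, H). Choose E
SPE path: E -> A -> H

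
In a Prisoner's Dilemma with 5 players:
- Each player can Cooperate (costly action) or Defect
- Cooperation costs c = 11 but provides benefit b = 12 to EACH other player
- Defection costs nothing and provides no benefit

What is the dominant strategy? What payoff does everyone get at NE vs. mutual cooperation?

Dominant: Defect; NE payoff = 0; Coop payoff = 37

Work:
Defect dominates (saves cost c = 11, benefit to others is external)
NE: All defect → everyone gets 0
If all cooperate: each receives (4)×12 - 11 = 37
Social dilemma: 37 > 0 but NE gives 0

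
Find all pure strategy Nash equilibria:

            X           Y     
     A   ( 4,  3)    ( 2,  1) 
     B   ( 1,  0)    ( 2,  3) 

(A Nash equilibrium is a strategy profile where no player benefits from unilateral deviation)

Nash equilibrium: (A, X), (B, Y)

Work:
Best responses:
  P1 vs X: payoffs [4, 1] → best response A (payoff 4)
  P1 vs Y: payoffs [2, 2] → best response A/B (payoff 2)
  P2 vs A: payoffs [3, 1] → best response X (payoff 3)
  P2 vs B: payoffs [0, 3] → best response Y (payoff 3)
Mutual best responses: (A,X), (B,Y) → Nash equilibria.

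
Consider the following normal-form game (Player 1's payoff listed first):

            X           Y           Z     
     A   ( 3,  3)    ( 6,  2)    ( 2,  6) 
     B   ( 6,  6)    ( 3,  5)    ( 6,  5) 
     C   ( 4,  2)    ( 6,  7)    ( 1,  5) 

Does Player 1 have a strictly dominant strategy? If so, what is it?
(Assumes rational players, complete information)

No strictly dominant strategy exists for Player 1

Work:
A strategy strictly dominates another if it gives a strictly higher payoff against every opponent action. Compare each pair of P1's strategies column-by-column:
  A vs B: [3 vs 6, 6 vs 3, 2 vs 6] → A does not strictly dominate B (column X: 3 ≤ 6)
  A vs C: [3 vs 4, 6 vs 6, 2 vs 1] → A does not strictly dominate C (column X: 3 ≤ 4)
  B vs A: [6 vs 3, 3 vs 6, 6 vs 2] → B does not strictly dominate A (column Y: 3 ≤ 6)
  B vs C: [6 vs 4, 3 vs 6, 6 vs 1] → B does not strictly dominate C (column Y: 3 ≤ 6)
  C vs A: [4 vs 3, 6 vs 6, 1 vs 2] → C does not strictly dominate A (column Y: 6 ≤ 6)
  C vs B: [4 vs 6, 6 vs 3, 1 vs 6] → C does not strictly dominate B (column X: 4 ≤ 6)
No single strategy strictly dominates all others → no strictly dominant strategy.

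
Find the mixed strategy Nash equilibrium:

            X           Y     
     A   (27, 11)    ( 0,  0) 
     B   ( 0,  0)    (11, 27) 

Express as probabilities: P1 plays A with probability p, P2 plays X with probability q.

p = 0.7105, q = 0.2895

Work:
Find probabilities that make opponent indifferent:
P2 chooses q to make P1 indifferent between A and B
P1 chooses p to make P2 indifferent between X and Y
Mixed NE: P1 plays (A: 0.7105, B: 0.2895), P2 plays (X: 0.2895, Y: 0.7105)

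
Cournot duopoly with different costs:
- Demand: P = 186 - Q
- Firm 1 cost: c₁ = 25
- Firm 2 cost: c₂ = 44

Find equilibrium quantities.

q₁* = 60.0, q₂* = 41.0

Work:
Reaction: q₁ = (186 - 25 - q₂)/2
Reaction: q₂ = (186 - 44 - q₁)/2
Solve simultaneously:
q₁* = (186 - 2×25 + 44)/3 = 60.0
q₂* = (186 - 2×44 + 25)/3 = 41.0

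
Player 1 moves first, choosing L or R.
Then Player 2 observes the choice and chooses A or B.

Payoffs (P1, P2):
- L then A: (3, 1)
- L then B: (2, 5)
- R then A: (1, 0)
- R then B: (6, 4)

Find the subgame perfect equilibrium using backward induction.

P1 plays R, P2 plays B after L and B after R; Payoff (6, 4)

Work:
Backward induction:
After L: P2 chooses B → P1 gets 2
After R: P2 chooses B → P1 gets 6
P1 chooses R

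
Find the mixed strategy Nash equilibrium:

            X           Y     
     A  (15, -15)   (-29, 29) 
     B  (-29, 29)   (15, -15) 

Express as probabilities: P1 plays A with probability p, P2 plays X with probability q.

p = 0.5, q = 0.5

Work:
Find probabilities that make opponent indifferent:
P2 chooses q to make P1 indifferent between A and B
P1 chooses p to make P2 indifferent between X and Y
Mixed NE: P1 plays (A: 0.5, B: 0.5), P2 plays (X: 0.5, Y: 0.5)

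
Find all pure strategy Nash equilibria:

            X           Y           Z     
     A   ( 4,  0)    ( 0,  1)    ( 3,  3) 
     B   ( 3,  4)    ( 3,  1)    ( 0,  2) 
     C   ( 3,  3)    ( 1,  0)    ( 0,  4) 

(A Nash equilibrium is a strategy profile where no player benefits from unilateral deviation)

Nash equilibrium: (A, Z)

Work:
Best responses:
  P1 vs X: payoffs [4, 3, 3] → best response A (payoff 4)
  P1 vs Y: payoffs [0, 3, 1] → best response B (payoff 3)
  P1 vs Z: payoffs [3, 0, 0] → best response A (payoff 3)
  P2 vs A: payoffs [0, 1, 3] → best response Z (payoff 3)
  P2 vs B: payoffs [4, 1, 2] → best response X (payoff 4)
  P2 vs C: payoffs [3, 0, 4] → best response Z (payoff 4)
Mutual best responses: (A,Z) → Nash equilibria.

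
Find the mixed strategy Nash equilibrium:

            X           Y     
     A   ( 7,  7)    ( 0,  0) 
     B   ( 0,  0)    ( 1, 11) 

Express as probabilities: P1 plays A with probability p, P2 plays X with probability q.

p = 0.6111, q = 0.125

Work:
Find probabilities that make opponent indifferent:
P2 chooses q to make P1 indifferent between A and B
P1 chooses p to make P2 indifferent between X and Y
Mixed NE: P1 plays (A: 0.6111, B: 0.3889), P2 plays (X: 0.125, Y: 0.875)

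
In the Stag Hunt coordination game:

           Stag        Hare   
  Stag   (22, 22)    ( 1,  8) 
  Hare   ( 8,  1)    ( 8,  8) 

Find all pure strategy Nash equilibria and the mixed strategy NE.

Pure NE: (Stag, Stag) and (Hare, Hare); Mixed NE: p = 0.3333, q = 0.3333

Work:
Check pure NE:
(Stag, Stag): (22, 22) - no unilateral deviation beneficial
(Hare, Hare): (8, 8) - no unilateral deviation beneficial
Mixed NE: P1 plays Stag with p = 0.3333, P2 plays Stag with q = 0.3333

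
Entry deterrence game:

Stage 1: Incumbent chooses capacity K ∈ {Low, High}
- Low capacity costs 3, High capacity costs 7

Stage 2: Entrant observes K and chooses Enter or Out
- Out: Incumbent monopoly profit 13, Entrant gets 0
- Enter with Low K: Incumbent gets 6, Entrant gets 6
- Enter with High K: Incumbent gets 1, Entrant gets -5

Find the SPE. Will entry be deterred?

SPE: (High, Enter|Low, Out|High); Entry deterred. Incumbent net profit = 6

Work:
After Low K: Entrant enters (6 > 0)
After High K: Entrant stays out (-5 < 0)
Incumbent: Low → 6−3=3, High → 13−7=6
Incumbent chooses High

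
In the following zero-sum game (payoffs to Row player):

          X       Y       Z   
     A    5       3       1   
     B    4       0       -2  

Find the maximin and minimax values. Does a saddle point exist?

Maximin = 1, Minimax = 1, Saddle: True

Work:
Row minimums: [1, -2] → maximin = 1
Column maximums: [5, 3, 1] → minimax = 1
Saddle point exists! Game value = 1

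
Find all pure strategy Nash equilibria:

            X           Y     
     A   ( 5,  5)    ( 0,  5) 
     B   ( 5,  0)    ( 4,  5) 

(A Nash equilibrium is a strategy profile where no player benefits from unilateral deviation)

Nash equilibrium: (A, X), (B, Y)

Work:
Best responses:
  P1 vs X: payoffs [5, 5] → best response A/B (payoff 5)
  P1 vs Y: payoffs [0, 4] → best response B (payoff 4)
  P2 vs A: payoffs [5, 5] → best response X/Y (payoff 5)
  P2 vs B: payoffs [0, 5] → best response Y (payoff 5)
Mutual best responses: (A,X), (B,Y) → Nash equilibria.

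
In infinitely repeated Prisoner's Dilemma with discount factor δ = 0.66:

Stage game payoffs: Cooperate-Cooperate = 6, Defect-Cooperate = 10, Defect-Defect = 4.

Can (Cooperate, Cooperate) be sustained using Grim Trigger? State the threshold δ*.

δ* = 0.6667; since δ = 0.66 < 0.6667, cooperation cannot be sustained

Work:
For Grim Trigger:
Cooperate forever: 6/(1-δ)
Defect then punished: 10 + 4·δ/(1-δ)
Need: 6/(1-δ) ≥ 10 + 4·δ/(1-δ)
Solving: δ ≥ (T-R)/(T-P) = (10-6)/(10-4) = 0.6667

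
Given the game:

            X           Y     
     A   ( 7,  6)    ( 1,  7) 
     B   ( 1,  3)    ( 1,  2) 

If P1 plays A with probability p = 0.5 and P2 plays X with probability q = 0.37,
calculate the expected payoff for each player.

E[P1] = 2.11, E[P2] = 4.5

Work:
E[P1] = p·q·π₁(A,X) + p·(1-q)·π₁(A,Y) + (1-p)·q·π₁(B,X) + (1-p)·(1-q)·π₁(B,Y)
= 0.5·0.37·7 + 0.5·0.63·1 + 0.5·0.37·1 + 0.5·0.63·1
= 2.11

E[P2] = 4.5 (similar calculation)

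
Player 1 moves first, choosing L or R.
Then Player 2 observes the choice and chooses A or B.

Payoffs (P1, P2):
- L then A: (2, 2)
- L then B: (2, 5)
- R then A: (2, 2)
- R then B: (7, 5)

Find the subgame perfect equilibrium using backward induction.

P1 plays R, P2 plays B after L and B after R; Payoff (7, 5)

Work:
Backward induction:
After L: P2 chooses B → P1 gets 2
After R: P2 chooses B → P1 gets 7
P1 chooses R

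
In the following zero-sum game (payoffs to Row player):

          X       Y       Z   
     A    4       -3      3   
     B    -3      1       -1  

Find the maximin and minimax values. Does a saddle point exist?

Maximin = -3, Minimax = 1, Saddle: False

Work:
Row minimums: [-3, -3] → maximin = -3
Column maximums: [4, 1, 3] → minimax = 1
No saddle point (maximin ≠ minimax). Mixed strategy needed.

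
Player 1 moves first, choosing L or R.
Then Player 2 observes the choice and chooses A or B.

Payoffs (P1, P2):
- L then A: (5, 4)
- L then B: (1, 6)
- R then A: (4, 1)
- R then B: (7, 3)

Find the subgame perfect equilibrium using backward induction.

P1 plays R, P2 plays B after L and B after R; Payoff (7, 3)

Work:
Backward induction:
After L: P2 chooses B → P1 gets 1
After R: P2 chooses B → P1 gets 7
P1 chooses R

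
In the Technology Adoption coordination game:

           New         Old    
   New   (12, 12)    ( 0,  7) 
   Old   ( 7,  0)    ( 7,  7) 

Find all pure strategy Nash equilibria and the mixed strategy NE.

Pure NE: (New, New) and (Old, Old); Mixed NE: p = 0.5833, q = 0.5833

Work:
Check pure NE:
(New, New): (12, 12) - no unilateral deviation beneficial
(Old, Old): (7, 7) - no unilateral deviation beneficial
Mixed NE: P1 plays New with p = 0.5833, P2 plays New with q = 0.5833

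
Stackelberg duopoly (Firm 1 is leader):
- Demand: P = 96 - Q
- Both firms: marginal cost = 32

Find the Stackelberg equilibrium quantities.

q₁* (leader) = 32.0, q₂* (follower) = 16.0

Work:
Follower's reaction: q₂ = (a - c - q₁)/2
Leader substitutes: π₁ = q₁·(a - q₁ - (a-c-q₁)/2 - c)
FOC: q₁* = (96 - 32)/2 = 32.00
Then: q₂* = (96 - 32 - 32.0)/2 = 16.00
Leader has first-mover advantage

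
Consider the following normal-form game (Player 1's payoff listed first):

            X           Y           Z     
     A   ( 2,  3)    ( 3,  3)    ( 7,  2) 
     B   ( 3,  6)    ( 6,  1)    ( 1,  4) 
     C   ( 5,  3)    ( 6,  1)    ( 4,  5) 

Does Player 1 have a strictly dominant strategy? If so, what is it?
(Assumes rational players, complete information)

No strictly dominant strategy exists for Player 1

Work:
A strategy strictly dominates another if it gives a strictly higher payoff against every opponent action. Compare each pair of P1's strategies column-by-column:
  A vs B: [2 vs 3, 3 vs 6, 7 vs 1] → A does not strictly dominate B (column X: 2 ≤ 3)
  A vs C: [2 vs 5, 3 vs 6, 7 vs 4] → A does not strictly dominate C (column X: 2 ≤ 5)
  B vs A: [3 vs 2, 6 vs 3, 1 vs 7] → B does not strictly dominate A (column Z: 1 ≤ 7)
  B vs C: [3 vs 5, 6 vs 6, 1 vs 4] → B does not strictly dominate C (column X: 3 ≤ 5)
  C vs A: [5 vs 2, 6 vs 3, 4 vs 7] → C does not strictly dominate A (column Z: 4 ≤ 7)
  C vs B: [5 vs 3, 6 vs 6, 4 vs 1] → C does not strictly dominate B (column Y: 6 ≤ 6)
No single strategy strictly dominates all others → no strictly dominant strategy.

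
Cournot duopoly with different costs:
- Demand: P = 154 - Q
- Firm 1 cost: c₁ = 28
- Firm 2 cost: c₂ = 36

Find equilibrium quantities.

q₁* = 44.67, q₂* = 36.67

Work:
Reaction: q₁ = (154 - 28 - q₂)/2
Reaction: q₂ = (154 - 36 - q₁)/2
Solve simultaneously:
q₁* = (154 - 2×28 + 36)/3 = 44.67
q₂* = (154 - 2×36 + 28)/3 = 36.67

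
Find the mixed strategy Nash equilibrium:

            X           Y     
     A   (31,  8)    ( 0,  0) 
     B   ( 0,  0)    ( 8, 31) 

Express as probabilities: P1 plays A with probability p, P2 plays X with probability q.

p = 0.7949, q = 0.2051

Work:
Find probabilities that make opponent indifferent:
P2 chooses q to make P1 indifferent between A and B
P1 chooses p to make P2 indifferent between X and Y
Mixed NE: P1 plays (A: 0.7949, B: 0.2051), P2 plays (X: 0.2051, Y: 0.7949)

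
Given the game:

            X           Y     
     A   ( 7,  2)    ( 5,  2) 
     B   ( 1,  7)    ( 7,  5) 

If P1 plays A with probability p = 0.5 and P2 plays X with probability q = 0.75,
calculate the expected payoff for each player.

E[P1] = 4.5, E[P2] = 4.25

Work:
E[P1] = p·q·π₁(A,X) + p·(1-q)·π₁(A,Y) + (1-p)·q·π₁(B,X) + (1-p)·(1-q)·π₁(B,Y)
= 0.5·0.75·7 + 0.5·0.25·5 + 0.5·0.75·1 + 0.5·0.25·7
= 4.5

E[P2] = 4.25 (similar calculation)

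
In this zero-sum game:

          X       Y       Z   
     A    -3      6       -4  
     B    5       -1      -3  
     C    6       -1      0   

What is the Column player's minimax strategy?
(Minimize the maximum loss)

Column should play Z, value = 0

Work:
Column player minimizes Row's maximum payoff:
Column X: max payoff to Row = 6
Column Y: max payoff to Row = 6
Column Z: max payoff to Row = 0
Minimum is 0, achieved by column Z.
Minimax strategy: Z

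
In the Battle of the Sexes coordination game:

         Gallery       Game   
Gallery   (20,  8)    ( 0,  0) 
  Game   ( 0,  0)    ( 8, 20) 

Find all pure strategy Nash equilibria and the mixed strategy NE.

Pure NE: (Gallery, Gallery) and (Game, Game); Mixed NE: p = 0.7143, q = 0.2857

Work:
Check pure NE:
(Gallery, Gallery): (20, 8) - no unilateral deviation beneficial
(Game, Game): (8, 20) - no unilateral deviation beneficial
Mixed NE: P1 plays Gallery with p = 0.7143, P2 plays Gallery with q = 0.2857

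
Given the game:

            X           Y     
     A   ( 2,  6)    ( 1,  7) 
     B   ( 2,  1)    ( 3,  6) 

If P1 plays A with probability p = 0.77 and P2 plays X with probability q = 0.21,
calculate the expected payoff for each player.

E[P1] = 1.5734, E[P2] = 6.3668

Work:
E[P1] = p·q·π₁(A,X) + p·(1-q)·π₁(A,Y) + (1-p)·q·π₁(B,X) + (1-p)·(1-q)·π₁(B,Y)
= 0.77·0.21·2 + 0.77·0.79·1 + 0.23·0.21·2 + 0.23·0.79·3
= 1.5734

E[P2] = 6.3668 (similar calculation)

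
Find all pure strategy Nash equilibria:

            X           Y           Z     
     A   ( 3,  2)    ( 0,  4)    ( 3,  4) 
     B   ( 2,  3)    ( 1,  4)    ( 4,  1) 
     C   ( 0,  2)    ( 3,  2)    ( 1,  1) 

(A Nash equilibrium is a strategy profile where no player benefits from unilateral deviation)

Nash equilibrium: (C, Y)

Work:
Best responses:
  P1 vs X: payoffs [3, 2, 0] → best response A (payoff 3)
  P1 vs Y: payoffs [0, 1, 3] → best response C (payoff 3)
  P1 vs Z: payoffs [3, 4, 1] → best response B (payoff 4)
  P2 vs A: payoffs [2, 4, 4] → best response Y/Z (payoff 4)
  P2 vs B: payoffs [3, 4, 1] → best response Y (payoff 4)
  P2 vs C: payoffs [2, 2, 1] → best response X/Y (payoff 2)
Mutual best responses: (C,Y) → Nash equilibria.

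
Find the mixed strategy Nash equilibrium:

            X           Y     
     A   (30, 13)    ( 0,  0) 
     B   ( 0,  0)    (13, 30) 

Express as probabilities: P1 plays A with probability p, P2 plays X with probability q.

p = 0.6977, q = 0.3023

Work:
Find probabilities that make opponent indifferent:
P2 chooses q to make P1 indifferent between A and B
P1 chooses p to make P2 indifferent between X and Y
Mixed NE: P1 plays (A: 0.6977, B: 0.3023), P2 plays (X: 0.3023, Y: 0.6977)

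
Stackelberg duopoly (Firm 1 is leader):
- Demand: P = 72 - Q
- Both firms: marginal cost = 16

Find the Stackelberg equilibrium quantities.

q₁* (leader) = 28.0, q₂* (follower) = 14.0

Work:
Follower's reaction: q₂ = (a - c - q₁)/2
Leader substitutes: π₁ = q₁·(a - q₁ - (a-c-q₁)/2 - c)
FOC: q₁* = (72 - 16)/2 = 28.00
Then: q₂* = (72 - 16 - 28.0)/2 = 14.00
Leader has first-mover advantage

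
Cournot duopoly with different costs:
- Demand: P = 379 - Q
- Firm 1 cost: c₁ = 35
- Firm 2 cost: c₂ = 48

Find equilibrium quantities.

q₁* = 119.0, q₂* = 106.0

Work:
Reaction: q₁ = (379 - 35 - q₂)/2
Reaction: q₂ = (379 - 48 - q₁)/2
Solve simultaneously:
q₁* = (379 - 2×35 + 48)/3 = 119.0
q₂* = (379 - 2×48 + 35)/3 = 106.0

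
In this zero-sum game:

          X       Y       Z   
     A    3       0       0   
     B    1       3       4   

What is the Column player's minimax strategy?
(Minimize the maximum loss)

Column should play X or Y (all achieve the minimum), value = 3

Work:
Column player minimizes Row's maximum payoff:
Column X: max payoff to Row = 3
Column Y: max payoff to Row = 3
Column Z: max payoff to Row = 4
Minimum is 3, achieved by columns X, Y (tied).
Each of X or Y is a minimax strategy.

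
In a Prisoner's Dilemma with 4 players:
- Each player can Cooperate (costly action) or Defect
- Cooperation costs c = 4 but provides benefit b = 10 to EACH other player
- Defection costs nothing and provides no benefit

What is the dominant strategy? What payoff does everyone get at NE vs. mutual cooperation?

Dominant: Defect; NE payoff = 0; Coop payoff = 26

Work:
Defect dominates (saves cost c = 4, benefit to others is external)
NE: All defect → everyone gets 0
If all cooperate: each receives (3)×10 - 4 = 26
Social dilemma: 26 > 0 but NE gives 0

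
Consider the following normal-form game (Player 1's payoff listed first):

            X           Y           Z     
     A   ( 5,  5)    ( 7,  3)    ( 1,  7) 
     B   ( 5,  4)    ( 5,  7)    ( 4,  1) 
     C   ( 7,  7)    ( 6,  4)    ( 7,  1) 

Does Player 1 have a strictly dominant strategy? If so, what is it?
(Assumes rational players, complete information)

No strictly dominant strategy exists for Player 1

Work:
A strategy strictly dominates another if it gives a strictly higher payoff against every opponent action. Compare each pair of P1's strategies column-by-column:
  A vs B: [5 vs 5, 7 vs 5, 1 vs 4] → A does not strictly dominate B (column X: 5 ≤ 5)
  A vs C: [5 vs 7, 7 vs 6, 1 vs 7] → A does not strictly dominate C (column X: 5 ≤ 7)
  B vs A: [5 vs 5, 5 vs 7, 4 vs 1] → B does not strictly dominate A (column X: 5 ≤ 5)
  B vs C: [5 vs 7, 5 vs 6, 4 vs 7] → B does not strictly dominate C (column X: 5 ≤ 7)
  C vs A: [7 vs 5, 6 vs 7, 7 vs 1] → C does not strictly dominate A (column Y: 6 ≤ 7)
  C vs B: [7 vs 5, 6 vs 5, 7 vs 4] → C strictly dominates B
No single strategy strictly dominates all others → no strictly dominant strategy.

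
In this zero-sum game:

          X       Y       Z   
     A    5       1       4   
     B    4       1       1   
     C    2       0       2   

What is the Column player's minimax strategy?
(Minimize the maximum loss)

Column should play Y, value = 1

Work:
Column player minimizes Row's maximum payoff:
Column X: max payoff to Row = 5
Column Y: max payoff to Row = 1
Column Z: max payoff to Row = 4
Minimum is 1, achieved by column Y.
Minimax strategy: Y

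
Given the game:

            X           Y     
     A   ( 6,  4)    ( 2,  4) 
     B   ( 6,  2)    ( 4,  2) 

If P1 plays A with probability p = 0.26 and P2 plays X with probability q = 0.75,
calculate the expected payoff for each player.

E[P1] = 5.37, E[P2] = 2.52

Work:
E[P1] = p·q·π₁(A,X) + p·(1-q)·π₁(A,Y) + (1-p)·q·π₁(B,X) + (1-p)·(1-q)·π₁(B,Y)
= 0.26·0.75·6 + 0.26·0.25·2 + 0.74·0.75·6 + 0.74·0.25·4
= 5.37

E[P2] = 2.52 (similar calculation)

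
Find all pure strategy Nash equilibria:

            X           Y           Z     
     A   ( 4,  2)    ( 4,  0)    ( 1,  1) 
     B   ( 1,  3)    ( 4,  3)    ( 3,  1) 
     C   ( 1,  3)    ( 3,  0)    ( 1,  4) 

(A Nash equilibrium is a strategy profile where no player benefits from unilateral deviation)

Nash equilibrium: (A, X), (B, Y)

Work:
Best responses:
  P1 vs X: payoffs [4, 1, 1] → best response A (payoff 4)
  P1 vs Y: payoffs [4, 4, 3] → best response A/B (payoff 4)
  P1 vs Z: payoffs [1, 3, 1] → best response B (payoff 3)
  P2 vs A: payoffs [2, 0, 1] → best response X (payoff 2)
  P2 vs B: payoffs [3, 3, 1] → best response X/Y (payoff 3)
  P2 vs C: payoffs [3, 0, 4] → best response Z (payoff 4)
Mutual best responses: (A,X), (B,Y) → Nash equilibria.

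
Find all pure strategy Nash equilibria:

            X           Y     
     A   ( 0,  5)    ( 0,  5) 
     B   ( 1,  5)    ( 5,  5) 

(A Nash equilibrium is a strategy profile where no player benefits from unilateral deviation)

Nash equilibrium: (B, X), (B, Y)

Work:
Best responses:
  P1 vs X: payoffs [0, 1] → best response B (payoff 1)
  P1 vs Y: payoffs [0, 5] → best response B (payoff 5)
  P2 vs A: payoffs [5, 5] → best response X/Y (payoff 5)
  P2 vs B: payoffs [5, 5] → best response X/Y (payoff 5)
Mutual best responses: (B,X), (B,Y) → Nash equilibria.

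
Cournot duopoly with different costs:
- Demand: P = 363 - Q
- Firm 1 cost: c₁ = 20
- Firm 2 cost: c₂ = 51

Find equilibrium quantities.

q₁* = 124.67, q₂* = 93.67

Work:
Reaction: q₁ = (363 - 20 - q₂)/2
Reaction: q₂ = (363 - 51 - q₁)/2
Solve simultaneously:
q₁* = (363 - 2×20 + 51)/3 = 124.67
q₂* = (363 - 2×51 + 20)/3 = 93.67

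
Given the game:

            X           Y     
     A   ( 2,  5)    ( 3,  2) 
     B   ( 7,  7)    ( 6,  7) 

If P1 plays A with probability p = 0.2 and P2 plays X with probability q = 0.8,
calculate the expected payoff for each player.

E[P1] = 5.88, E[P2] = 6.48

Work:
E[P1] = p·q·π₁(A,X) + p·(1-q)·π₁(A,Y) + (1-p)·q·π₁(B,X) + (1-p)·(1-q)·π₁(B,Y)
= 0.2·0.8·2 + 0.2·0.2·3 + 0.8·0.8·7 + 0.8·0.2·6
= 5.88

E[P2] = 6.48 (similar calculation)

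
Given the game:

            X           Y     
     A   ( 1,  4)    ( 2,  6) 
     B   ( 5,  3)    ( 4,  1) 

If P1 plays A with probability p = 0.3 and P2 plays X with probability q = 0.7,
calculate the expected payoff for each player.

E[P1] = 3.68, E[P2] = 3.06

Work:
E[P1] = p·q·π₁(A,X) + p·(1-q)·π₁(A,Y) + (1-p)·q·π₁(B,X) + (1-p)·(1-q)·π₁(B,Y)
= 0.3·0.7·1 + 0.3·0.3·2 + 0.7·0.7·5 + 0.7·0.3·4
= 3.68

E[P2] = 3.06 (similar calculation)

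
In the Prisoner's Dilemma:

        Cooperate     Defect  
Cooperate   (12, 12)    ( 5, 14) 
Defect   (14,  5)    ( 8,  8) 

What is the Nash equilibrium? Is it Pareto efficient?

(Defect, Defect) is NE; not Pareto efficient

Work:
Defect dominates Cooperate for both players:
If P2 cooperates: Defect (14) > Cooperate (12)
If P2 defects: Defect (8) > Cooperate (5)
NE: (Defect, Defect) with payoff (8, 8)
But (Cooperate, Cooperate) = (12, 12) Pareto dominates (8, 8)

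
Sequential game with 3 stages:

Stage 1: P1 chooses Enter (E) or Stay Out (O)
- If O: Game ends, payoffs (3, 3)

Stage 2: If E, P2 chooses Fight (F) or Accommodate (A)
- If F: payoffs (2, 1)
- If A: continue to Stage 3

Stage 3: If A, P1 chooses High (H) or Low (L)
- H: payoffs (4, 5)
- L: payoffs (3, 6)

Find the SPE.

SPE: (E, A, H); Outcome (4, 5)

Work:
Stage 3: P1 chooses H (4 vs 3)
Stage 2: P2: F->1, A->5 (anticipating H). Choose A
Stage 1: P1: O->3, E->4 (anticipating A, H). Choose E
SPE path: E -> A -> H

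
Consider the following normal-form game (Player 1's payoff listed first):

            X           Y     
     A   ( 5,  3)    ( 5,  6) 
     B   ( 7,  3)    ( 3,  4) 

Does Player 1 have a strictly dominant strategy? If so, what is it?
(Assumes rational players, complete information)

No strictly dominant strategy exists for Player 1

Work:
A strategy strictly dominates another if it gives a strictly higher payoff against every opponent action. Compare each pair of P1's strategies column-by-column:
  A vs B: [5 vs 7, 5 vs 3] → A does not strictly dominate B (column X: 5 ≤ 7)
  B vs A: [7 vs 5, 3 vs 5] → B does not strictly dominate A (column Y: 3 ≤ 5)
No single strategy strictly dominates all others → no strictly dominant strategy.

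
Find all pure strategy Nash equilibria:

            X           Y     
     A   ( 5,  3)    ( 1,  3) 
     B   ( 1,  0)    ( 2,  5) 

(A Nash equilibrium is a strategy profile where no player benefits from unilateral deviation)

Nash equilibrium: (A, X), (B, Y)

Work:
Best responses:
  P1 vs X: payoffs [5, 1] → best response A (payoff 5)
  P1 vs Y: payoffs [1, 2] → best response B (payoff 2)
  P2 vs A: payoffs [3, 3] → best response X/Y (payoff 3)
  P2 vs B: payoffs [0, 5] → best response Y (payoff 5)
Mutual best responses: (A,X), (B,Y) → Nash equilibria.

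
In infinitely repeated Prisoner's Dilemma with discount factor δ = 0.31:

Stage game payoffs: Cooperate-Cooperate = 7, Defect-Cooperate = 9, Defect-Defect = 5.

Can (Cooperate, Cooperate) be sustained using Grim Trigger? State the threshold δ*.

δ* = 0.5; since δ = 0.31 < 0.5, cooperation cannot be sustained

Work:
For Grim Trigger:
Cooperate forever: 7/(1-δ)
Defect then punished: 9 + 5·δ/(1-δ)
Need: 7/(1-δ) ≥ 9 + 5·δ/(1-δ)
Solving: δ ≥ (T-R)/(T-P) = (9-7)/(9-5) = 0.5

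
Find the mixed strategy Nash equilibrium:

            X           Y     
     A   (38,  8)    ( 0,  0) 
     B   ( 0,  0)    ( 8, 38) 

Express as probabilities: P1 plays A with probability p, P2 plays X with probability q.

p = 0.8261, q = 0.1739

Work:
Find probabilities that make opponent indifferent:
P2 chooses q to make P1 indifferent between A and B
P1 chooses p to make P2 indifferent between X and Y
Mixed NE: P1 plays (A: 0.8261, B: 0.1739), P2 plays (X: 0.1739, Y: 0.8261)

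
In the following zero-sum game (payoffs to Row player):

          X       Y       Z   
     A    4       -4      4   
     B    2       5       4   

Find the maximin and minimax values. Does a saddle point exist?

Maximin = 2, Minimax = 4, Saddle: False

Work:
Row minimums: [-4, 2] → maximin = 2
Column maximums: [4, 5, 4] → minimax = 4
No saddle point (maximin ≠ minimax). Mixed strategy needed.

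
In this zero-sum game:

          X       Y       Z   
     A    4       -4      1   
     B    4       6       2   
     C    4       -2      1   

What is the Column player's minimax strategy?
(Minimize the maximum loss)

Column should play Z, value = 2

Work:
Column player minimizes Row's maximum payoff:
Column X: max payoff to Row = 4
Column Y: max payoff to Row = 6
Column Z: max payoff to Row = 2
Minimum is 2, achieved by column Z.
Minimax strategy: Z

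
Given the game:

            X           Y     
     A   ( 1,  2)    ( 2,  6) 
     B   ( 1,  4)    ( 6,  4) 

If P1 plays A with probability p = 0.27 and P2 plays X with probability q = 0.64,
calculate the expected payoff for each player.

E[P1] = 2.4112, E[P2] = 3.8488

Work:
E[P1] = p·q·π₁(A,X) + p·(1-q)·π₁(A,Y) + (1-p)·q·π₁(B,X) + (1-p)·(1-q)·π₁(B,Y)
= 0.27·0.64·1 + 0.27·0.36·2 + 0.73·0.64·1 + 0.73·0.36·6
= 2.4112

E[P2] = 3.8488 (similar calculation)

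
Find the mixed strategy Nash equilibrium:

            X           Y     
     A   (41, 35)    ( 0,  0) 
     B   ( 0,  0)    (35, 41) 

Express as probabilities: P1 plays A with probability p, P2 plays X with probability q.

p = 0.5395, q = 0.4605

Work:
Find probabilities that make opponent indifferent:
P2 chooses q to make P1 indifferent between A and B
P1 chooses p to make P2 indifferent between X and Y
Mixed NE: P1 plays (A: 0.5395, B: 0.4605), P2 plays (X: 0.4605, Y: 0.5395)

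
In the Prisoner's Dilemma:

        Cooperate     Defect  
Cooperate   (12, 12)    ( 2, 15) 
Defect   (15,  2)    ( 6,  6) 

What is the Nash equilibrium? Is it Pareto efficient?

(Defect, Defect) is NE; not Pareto efficient

Work:
Defect dominates Cooperate for both players:
If P2 cooperates: Defect (15) > Cooperate (12)
If P2 defects: Defect (6) > Cooperate (2)
NE: (Defect, Defect) with payoff (6, 6)
But (Cooperate, Cooperate) = (12, 12) Pareto dominates (6, 6)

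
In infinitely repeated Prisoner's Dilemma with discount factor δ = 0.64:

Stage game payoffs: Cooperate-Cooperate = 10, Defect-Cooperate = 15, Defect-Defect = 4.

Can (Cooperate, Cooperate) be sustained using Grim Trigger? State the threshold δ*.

δ* = 0.4545; since δ = 0.64 ≥ 0.4545, cooperation can be sustained

Work:
For Grim Trigger:
Cooperate forever: 10/(1-δ)
Defect then punished: 15 + 4·δ/(1-δ)
Need: 10/(1-δ) ≥ 15 + 4·δ/(1-δ)
Solving: δ ≥ (T-R)/(T-P) = (15-10)/(15-4) = 0.4545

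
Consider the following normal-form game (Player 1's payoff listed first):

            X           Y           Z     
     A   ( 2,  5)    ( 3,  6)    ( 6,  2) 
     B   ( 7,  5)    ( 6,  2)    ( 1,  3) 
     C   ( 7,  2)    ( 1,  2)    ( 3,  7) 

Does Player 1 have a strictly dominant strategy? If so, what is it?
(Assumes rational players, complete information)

No strictly dominant strategy exists for Player 1

Work:
A strategy strictly dominates another if it gives a strictly higher payoff against every opponent action. Compare each pair of P1's strategies column-by-column:
  A vs B: [2 vs 7, 3 vs 6, 6 vs 1] → A does not strictly dominate B (column X: 2 ≤ 7)
  A vs C: [2 vs 7, 3 vs 1, 6 vs 3] → A does not strictly dominate C (column X: 2 ≤ 7)
  B vs A: [7 vs 2, 6 vs 3, 1 vs 6] → B does not strictly dominate A (column Z: 1 ≤ 6)
  B vs C: [7 vs 7, 6 vs 1, 1 vs 3] → B does not strictly dominate C (column X: 7 ≤ 7)
  C vs A: [7 vs 2, 1 vs 3, 3 vs 6] → C does not strictly dominate A (column Y: 1 ≤ 3)
  C vs B: [7 vs 7, 1 vs 6, 3 vs 1] → C does not strictly dominate B (column X: 7 ≤ 7)
No single strategy strictly dominates all others → no strictly dominant strategy.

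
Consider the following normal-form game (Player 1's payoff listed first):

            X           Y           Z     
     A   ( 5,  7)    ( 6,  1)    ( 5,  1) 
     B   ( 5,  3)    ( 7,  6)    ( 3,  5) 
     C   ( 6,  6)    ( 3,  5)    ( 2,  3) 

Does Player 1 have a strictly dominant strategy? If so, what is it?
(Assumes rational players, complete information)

No strictly dominant strategy exists for Player 1

Work:
A strategy strictly dominates another if it gives a strictly higher payoff against every opponent action. Compare each pair of P1's strategies column-by-column:
  A vs B: [5 vs 5, 6 vs 7, 5 vs 3] → A does not strictly dominate B (column X: 5 ≤ 5)
  A vs C: [5 vs 6, 6 vs 3, 5 vs 2] → A does not strictly dominate C (column X: 5 ≤ 6)
  B vs A: [5 vs 5, 7 vs 6, 3 vs 5] → B does not strictly dominate A (column X: 5 ≤ 5)
  B vs C: [5 vs 6, 7 vs 3, 3 vs 2] → B does not strictly dominate C (column X: 5 ≤ 6)
  C vs A: [6 vs 5, 3 vs 6, 2 vs 5] → C does not strictly dominate A (column Y: 3 ≤ 6)
  C vs B: [6 vs 5, 3 vs 7, 2 vs 3] → C does not strictly dominate B (column Y: 3 ≤ 7)
No single strategy strictly dominates all others → no strictly dominant strategy.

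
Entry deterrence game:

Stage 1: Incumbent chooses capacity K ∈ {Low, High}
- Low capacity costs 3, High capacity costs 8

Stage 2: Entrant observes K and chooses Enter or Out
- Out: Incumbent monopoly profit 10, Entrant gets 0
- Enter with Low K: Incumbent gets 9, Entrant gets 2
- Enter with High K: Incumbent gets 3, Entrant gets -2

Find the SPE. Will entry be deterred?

SPE: (Low, Enter|Low, Out|High); Entry not deterred. Incumbent net profit = 6, Entrant gets 2

Work:
After Low K: Entrant enters (2 > 0)
After High K: Entrant stays out (-2 < 0)
Incumbent: Low → 9−3=6, High → 10−8=2
Incumbent chooses Low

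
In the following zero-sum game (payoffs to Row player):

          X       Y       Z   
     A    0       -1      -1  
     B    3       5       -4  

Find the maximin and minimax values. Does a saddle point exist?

Maximin = -1, Minimax = -1, Saddle: True

Work:
Row minimums: [-1, -4] → maximin = -1
Column maximums: [3, 5, -1] → minimax = -1
Saddle point exists! Game value = -1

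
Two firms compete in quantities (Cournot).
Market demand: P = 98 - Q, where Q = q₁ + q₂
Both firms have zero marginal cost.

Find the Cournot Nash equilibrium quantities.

q₁* = q₂* = 32.67; P* = 32.67

Work:
Profit: π_i = P·q_i = (a - q_i - q_j)·q_i
FOC: ∂π_i/∂q_i = a - 2q_i - q_j = 0
Reaction function: q_i = (98 - q_j)/2
Symmetry: q* = 98/3 = 32.67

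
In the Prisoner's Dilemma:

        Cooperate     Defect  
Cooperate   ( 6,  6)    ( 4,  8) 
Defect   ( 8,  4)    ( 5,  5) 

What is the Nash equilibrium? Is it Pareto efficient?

(Defect, Defect) is NE; not Pareto efficient

Work:
Defect dominates Cooperate for both players:
If P2 cooperates: Defect (8) > Cooperate (6)
If P2 defects: Defect (5) > Cooperate (4)
NE: (Defect, Defect) with payoff (5, 5)
But (Cooperate, Cooperate) = (6, 6) Pareto dominates (5, 5)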